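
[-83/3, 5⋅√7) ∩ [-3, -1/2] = [-3, -1/2]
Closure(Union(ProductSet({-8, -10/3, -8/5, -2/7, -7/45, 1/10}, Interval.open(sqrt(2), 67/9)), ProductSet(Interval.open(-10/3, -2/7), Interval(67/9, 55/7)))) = Union(ProductSet({-8, -10/3, -8/5, -2/7, -7/45, 1/10}, Interval(sqrt(2), 67/9)), ProductSet(Interval(-10/3, -2/7), Interval(67/9, 55/7)))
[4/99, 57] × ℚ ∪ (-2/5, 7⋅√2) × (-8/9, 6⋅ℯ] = ([4/99, 57] × ℚ) ∪ ((-2/5, 7⋅√2) × (-8/9, 6⋅ℯ])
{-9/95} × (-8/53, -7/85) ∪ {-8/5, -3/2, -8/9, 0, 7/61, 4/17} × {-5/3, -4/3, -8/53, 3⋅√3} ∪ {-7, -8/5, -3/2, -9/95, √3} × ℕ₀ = ({-9/95} × (-8/53, -7/85)) ∪ ({-7, -8/5, -3/2, -9/95, √3} × ℕ₀) ∪ ({-8/5, -3/2, -8/9, 0, 7/61, 4/17} × {-5/3, -4/3, -8/53, 3⋅√3})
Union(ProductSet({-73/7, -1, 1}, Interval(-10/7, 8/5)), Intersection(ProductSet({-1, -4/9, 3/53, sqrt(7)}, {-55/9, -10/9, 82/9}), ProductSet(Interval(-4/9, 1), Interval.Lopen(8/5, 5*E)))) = Union(ProductSet({-4/9, 3/53}, {82/9}), ProductSet({-73/7, -1, 1}, Interval(-10/7, 8/5)))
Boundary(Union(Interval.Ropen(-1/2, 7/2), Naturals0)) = Union(Complement(Naturals0, Interval.open(-1/2, 7/2)), {-1/2, 7/2})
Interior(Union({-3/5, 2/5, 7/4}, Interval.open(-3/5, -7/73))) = Interval.open(-3/5, -7/73)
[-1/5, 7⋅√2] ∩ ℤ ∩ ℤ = {0, 1, …, 9}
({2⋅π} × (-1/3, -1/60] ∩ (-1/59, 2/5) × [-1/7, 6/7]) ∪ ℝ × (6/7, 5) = ℝ × (6/7, 5)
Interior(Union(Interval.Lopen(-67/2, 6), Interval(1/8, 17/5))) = Interval.open(-67/2, 6)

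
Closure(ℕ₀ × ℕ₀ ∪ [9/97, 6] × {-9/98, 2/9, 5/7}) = (ℕ₀ × ℕ₀) ∪ ([9/97, 6] × {-9/98, 2/9, 5/7})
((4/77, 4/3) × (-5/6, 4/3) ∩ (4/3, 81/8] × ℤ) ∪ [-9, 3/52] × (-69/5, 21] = [-9, 3/52] × (-69/5, 21]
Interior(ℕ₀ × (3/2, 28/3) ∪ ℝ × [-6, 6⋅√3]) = ℝ × (-6, 6⋅√3)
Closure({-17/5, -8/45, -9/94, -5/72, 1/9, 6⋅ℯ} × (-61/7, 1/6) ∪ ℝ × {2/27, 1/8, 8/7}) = (ℝ × {2/27, 1/8, 8/7}) ∪ ({-17/5, -8/45, -9/94, -5/72, 1/9, 6⋅ℯ} × [-61/7, 1/6])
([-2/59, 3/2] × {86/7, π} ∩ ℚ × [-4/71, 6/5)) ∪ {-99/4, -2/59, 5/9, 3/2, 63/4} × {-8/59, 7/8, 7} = {-99/4, -2/59, 5/9, 3/2, 63/4} × {-8/59, 7/8, 7}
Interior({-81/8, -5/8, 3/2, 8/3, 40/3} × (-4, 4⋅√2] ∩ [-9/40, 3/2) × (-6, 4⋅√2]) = ∅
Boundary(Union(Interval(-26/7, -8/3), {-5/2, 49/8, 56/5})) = {-26/7, -8/3, -5/2, 49/8, 56/5}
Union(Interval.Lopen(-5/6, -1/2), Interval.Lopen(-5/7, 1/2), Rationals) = Union(Interval(-5/6, 1/2), Rationals)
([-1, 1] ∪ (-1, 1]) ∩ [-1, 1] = [-1, 1]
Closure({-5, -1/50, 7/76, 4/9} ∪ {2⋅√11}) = {-5, -1/50, 7/76, 4/9, 2⋅√11}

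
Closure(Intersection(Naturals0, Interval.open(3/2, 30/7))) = Range(2, 5, 1)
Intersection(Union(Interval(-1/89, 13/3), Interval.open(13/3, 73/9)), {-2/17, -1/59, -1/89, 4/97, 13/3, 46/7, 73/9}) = {-1/89, 4/97, 13/3, 46/7}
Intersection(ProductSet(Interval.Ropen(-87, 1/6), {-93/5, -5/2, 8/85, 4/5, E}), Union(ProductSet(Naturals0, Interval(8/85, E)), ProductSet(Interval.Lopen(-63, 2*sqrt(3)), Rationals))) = Union(ProductSet(Interval.open(-63, 1/6), {-93/5, -5/2, 8/85, 4/5}), ProductSet(Range(0, 1, 1), {8/85, 4/5, E}))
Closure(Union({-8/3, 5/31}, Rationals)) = Reals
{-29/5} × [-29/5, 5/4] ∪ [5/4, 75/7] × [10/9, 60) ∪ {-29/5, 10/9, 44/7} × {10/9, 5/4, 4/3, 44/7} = ({-29/5} × [-29/5, 5/4]) ∪ ({-29/5, 10/9, 44/7} × {10/9, 5/4, 4/3, 44/7}) ∪ ([5/4, 75/7] × [10/9, 60))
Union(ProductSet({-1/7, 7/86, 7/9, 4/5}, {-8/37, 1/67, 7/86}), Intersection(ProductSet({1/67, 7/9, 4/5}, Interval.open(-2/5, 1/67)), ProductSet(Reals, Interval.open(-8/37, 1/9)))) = Union(ProductSet({1/67, 7/9, 4/5}, Interval.open(-8/37, 1/67)), ProductSet({-1/7, 7/86, 7/9, 4/5}, {-8/37, 1/67, 7/86}))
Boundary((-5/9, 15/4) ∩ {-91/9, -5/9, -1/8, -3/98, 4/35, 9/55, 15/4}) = {-1/8, -3/98, 4/35, 9/55}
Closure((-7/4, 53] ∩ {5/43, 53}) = {5/43, 53}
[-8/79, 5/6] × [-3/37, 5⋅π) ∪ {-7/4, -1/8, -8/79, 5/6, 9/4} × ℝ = ({-7/4, -1/8, -8/79, 5/6, 9/4} × ℝ) ∪ ([-8/79, 5/6] × [-3/37, 5⋅π))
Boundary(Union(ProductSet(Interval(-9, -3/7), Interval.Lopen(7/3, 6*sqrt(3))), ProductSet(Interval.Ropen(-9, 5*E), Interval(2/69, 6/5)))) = Union(ProductSet({-9, -3/7}, Interval(7/3, 6*sqrt(3))), ProductSet({-9, 5*E}, Interval(2/69, 6/5)), ProductSet(Interval(-9, -3/7), {7/3, 6*sqrt(3)}), ProductSet(Interval(-9, 5*E), {2/69, 6/5}))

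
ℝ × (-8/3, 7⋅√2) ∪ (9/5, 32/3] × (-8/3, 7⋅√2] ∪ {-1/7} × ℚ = ({-1/7} × ℚ) ∪ (ℝ × (-8/3, 7⋅√2)) ∪ ((9/5, 32/3] × (-8/3, 7⋅√2])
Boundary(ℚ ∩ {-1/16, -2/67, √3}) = {-1/16, -2/67}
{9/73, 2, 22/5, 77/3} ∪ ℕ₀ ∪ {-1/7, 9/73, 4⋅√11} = {-1/7, 9/73, 22/5, 77/3, 4⋅√11} ∪ ℕ₀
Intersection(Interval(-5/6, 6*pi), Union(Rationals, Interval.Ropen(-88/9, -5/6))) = Intersection(Interval(-5/6, 6*pi), Rationals)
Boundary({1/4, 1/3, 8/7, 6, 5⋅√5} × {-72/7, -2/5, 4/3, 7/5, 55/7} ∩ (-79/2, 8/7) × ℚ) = {1/4, 1/3} × {-72/7, -2/5, 4/3, 7/5, 55/7}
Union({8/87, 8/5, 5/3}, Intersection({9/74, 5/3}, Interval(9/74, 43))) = {8/87, 9/74, 8/5, 5/3}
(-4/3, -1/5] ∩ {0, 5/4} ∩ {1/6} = ∅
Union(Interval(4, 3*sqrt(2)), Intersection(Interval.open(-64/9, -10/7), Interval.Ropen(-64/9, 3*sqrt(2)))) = Union(Interval.open(-64/9, -10/7), Interval(4, 3*sqrt(2)))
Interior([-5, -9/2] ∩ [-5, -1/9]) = (-5, -9/2)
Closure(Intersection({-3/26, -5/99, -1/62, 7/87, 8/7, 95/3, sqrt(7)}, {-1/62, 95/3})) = {-1/62, 95/3}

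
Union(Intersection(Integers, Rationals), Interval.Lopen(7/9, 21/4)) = Union(Integers, Interval.Lopen(7/9, 21/4))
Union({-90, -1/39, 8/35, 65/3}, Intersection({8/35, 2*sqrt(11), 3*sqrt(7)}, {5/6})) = {-90, -1/39, 8/35, 65/3}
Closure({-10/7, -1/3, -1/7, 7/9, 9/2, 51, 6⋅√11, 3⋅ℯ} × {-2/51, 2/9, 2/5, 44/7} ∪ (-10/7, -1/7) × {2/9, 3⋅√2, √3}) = ([-10/7, -1/7] × {2/9, 3⋅√2, √3}) ∪ ({-10/7, -1/3, -1/7, 7/9, 9/2, 51, 6⋅√11, 3⋅ℯ} × {-2/51, 2/9, 2/5, 44/7})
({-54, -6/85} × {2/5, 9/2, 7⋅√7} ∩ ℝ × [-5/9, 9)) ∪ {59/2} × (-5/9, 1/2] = ({-54, -6/85} × {2/5, 9/2}) ∪ ({59/2} × (-5/9, 1/2])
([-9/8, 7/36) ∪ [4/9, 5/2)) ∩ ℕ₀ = {0} ∪ {1, 2}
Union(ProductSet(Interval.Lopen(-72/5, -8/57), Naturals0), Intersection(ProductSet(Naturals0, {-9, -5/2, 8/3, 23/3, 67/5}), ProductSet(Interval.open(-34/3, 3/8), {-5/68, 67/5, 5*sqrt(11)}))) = Union(ProductSet(Interval.Lopen(-72/5, -8/57), Naturals0), ProductSet(Range(0, 1, 1), {67/5}))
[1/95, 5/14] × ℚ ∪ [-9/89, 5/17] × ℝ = ([-9/89, 5/17] × ℝ) ∪ ([1/95, 5/14] × ℚ)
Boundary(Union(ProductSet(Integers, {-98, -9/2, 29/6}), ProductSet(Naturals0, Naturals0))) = Union(ProductSet(Integers, {-98, -9/2, 29/6}), ProductSet(Naturals0, Naturals0))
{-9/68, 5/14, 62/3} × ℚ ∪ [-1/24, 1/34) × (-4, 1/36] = ({-9/68, 5/14, 62/3} × ℚ) ∪ ([-1/24, 1/34) × (-4, 1/36])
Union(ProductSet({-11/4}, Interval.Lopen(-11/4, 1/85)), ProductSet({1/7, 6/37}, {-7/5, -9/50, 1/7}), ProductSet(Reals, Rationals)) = Union(ProductSet({-11/4}, Interval.Lopen(-11/4, 1/85)), ProductSet(Reals, Rationals))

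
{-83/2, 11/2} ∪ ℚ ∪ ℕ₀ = ℚ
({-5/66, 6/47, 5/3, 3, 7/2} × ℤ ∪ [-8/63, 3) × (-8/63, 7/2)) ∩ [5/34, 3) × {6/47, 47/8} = [5/34, 3) × {6/47}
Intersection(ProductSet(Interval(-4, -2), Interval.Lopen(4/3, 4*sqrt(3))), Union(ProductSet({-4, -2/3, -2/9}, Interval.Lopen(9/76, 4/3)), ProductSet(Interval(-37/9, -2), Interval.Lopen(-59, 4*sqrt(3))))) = ProductSet(Interval(-4, -2), Interval.Lopen(4/3, 4*sqrt(3)))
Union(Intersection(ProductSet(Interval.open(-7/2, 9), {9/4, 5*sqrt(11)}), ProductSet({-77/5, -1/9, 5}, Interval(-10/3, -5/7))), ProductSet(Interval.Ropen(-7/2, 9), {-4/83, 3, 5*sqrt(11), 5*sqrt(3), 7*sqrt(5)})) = ProductSet(Interval.Ropen(-7/2, 9), {-4/83, 3, 5*sqrt(11), 5*sqrt(3), 7*sqrt(5)})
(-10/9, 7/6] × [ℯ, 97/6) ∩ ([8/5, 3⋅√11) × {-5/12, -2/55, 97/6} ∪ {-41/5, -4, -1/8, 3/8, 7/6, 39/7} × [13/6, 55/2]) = {-1/8, 3/8, 7/6} × [ℯ, 97/6)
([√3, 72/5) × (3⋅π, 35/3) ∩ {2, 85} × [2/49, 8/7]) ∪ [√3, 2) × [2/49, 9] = [√3, 2) × [2/49, 9]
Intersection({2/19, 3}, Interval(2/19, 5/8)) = {2/19}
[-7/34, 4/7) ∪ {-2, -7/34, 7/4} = {-2, 7/4} ∪ [-7/34, 4/7)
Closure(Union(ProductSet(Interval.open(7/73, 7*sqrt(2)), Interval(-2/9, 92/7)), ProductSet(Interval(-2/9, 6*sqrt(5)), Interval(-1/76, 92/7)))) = Union(ProductSet({7/73, 7*sqrt(2)}, Union({92/7}, Interval(-2/9, -1/76))), ProductSet(Interval(-2/9, 6*sqrt(5)), Interval(-1/76, 92/7)), ProductSet(Interval(7/73, 7*sqrt(2)), {-2/9, 92/7}), ProductSet(Interval.open(7/73, 7*sqrt(2)), Interval(-2/9, 92/7)))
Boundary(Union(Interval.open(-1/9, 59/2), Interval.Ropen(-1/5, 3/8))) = {-1/5, 59/2}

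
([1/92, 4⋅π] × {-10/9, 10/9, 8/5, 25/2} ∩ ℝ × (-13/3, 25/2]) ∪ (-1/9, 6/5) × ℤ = ((-1/9, 6/5) × ℤ) ∪ ([1/92, 4⋅π] × {-10/9, 10/9, 8/5, 25/2})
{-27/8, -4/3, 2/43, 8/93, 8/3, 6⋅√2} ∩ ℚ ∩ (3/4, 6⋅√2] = {8/3}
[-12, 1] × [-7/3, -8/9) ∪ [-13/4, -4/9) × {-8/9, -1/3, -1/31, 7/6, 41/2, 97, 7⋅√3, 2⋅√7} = ([-12, 1] × [-7/3, -8/9)) ∪ ([-13/4, -4/9) × {-8/9, -1/3, -1/31, 7/6, 41/2, 97, 7⋅√3, 2⋅√7})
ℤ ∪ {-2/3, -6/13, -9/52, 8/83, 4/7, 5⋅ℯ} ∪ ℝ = ℝ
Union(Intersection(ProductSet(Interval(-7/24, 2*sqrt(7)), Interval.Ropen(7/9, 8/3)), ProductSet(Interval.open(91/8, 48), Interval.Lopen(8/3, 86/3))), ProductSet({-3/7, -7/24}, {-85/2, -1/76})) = ProductSet({-3/7, -7/24}, {-85/2, -1/76})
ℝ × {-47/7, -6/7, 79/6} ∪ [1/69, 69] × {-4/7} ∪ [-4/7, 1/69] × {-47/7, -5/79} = (ℝ × {-47/7, -6/7, 79/6}) ∪ ([1/69, 69] × {-4/7}) ∪ ([-4/7, 1/69] × {-47/7, -5/79})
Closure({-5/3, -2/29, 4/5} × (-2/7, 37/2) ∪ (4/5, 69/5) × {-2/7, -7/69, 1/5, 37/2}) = ({-5/3, -2/29, 4/5} × [-2/7, 37/2]) ∪ ([4/5, 69/5] × {-2/7, -7/69, 1/5, 37/2})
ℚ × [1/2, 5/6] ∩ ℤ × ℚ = ℤ × (ℚ ∩ [1/2, 5/6])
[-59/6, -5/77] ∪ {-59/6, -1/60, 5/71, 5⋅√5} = [-59/6, -5/77] ∪ {-1/60, 5/71, 5⋅√5}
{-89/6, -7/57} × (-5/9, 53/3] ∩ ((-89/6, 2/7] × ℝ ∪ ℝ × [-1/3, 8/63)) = ({-7/57} × (-5/9, 53/3]) ∪ ({-89/6, -7/57} × [-1/3, 8/63))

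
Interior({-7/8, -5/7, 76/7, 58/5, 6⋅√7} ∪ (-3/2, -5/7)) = (-3/2, -5/7)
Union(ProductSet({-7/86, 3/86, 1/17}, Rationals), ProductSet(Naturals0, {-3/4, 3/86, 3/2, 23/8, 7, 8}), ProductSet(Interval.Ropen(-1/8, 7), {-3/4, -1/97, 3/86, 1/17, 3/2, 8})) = Union(ProductSet({-7/86, 3/86, 1/17}, Rationals), ProductSet(Interval.Ropen(-1/8, 7), {-3/4, -1/97, 3/86, 1/17, 3/2, 8}), ProductSet(Naturals0, {-3/4, 3/86, 3/2, 23/8, 7, 8}))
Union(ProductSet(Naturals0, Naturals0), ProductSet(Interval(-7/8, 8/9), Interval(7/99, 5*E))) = Union(ProductSet(Interval(-7/8, 8/9), Interval(7/99, 5*E)), ProductSet(Naturals0, Naturals0))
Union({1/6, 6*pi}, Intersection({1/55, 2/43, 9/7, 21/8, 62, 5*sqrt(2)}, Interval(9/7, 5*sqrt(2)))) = {1/6, 9/7, 21/8, 5*sqrt(2), 6*pi}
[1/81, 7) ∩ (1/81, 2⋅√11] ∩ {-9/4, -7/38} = ∅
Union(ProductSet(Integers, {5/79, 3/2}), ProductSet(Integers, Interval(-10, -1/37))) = ProductSet(Integers, Union({5/79, 3/2}, Interval(-10, -1/37)))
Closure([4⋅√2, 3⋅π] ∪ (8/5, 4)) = [8/5, 4] ∪ [4⋅√2, 3⋅π]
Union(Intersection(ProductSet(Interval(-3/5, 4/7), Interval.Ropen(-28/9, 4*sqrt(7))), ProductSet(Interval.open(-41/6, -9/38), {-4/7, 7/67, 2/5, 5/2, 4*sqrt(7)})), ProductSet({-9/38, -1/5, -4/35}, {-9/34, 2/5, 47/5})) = Union(ProductSet({-9/38, -1/5, -4/35}, {-9/34, 2/5, 47/5}), ProductSet(Interval.Ropen(-3/5, -9/38), {-4/7, 7/67, 2/5, 5/2}))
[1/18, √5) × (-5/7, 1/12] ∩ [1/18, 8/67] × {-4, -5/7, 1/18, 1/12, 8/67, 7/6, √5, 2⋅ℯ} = [1/18, 8/67] × {1/18, 1/12}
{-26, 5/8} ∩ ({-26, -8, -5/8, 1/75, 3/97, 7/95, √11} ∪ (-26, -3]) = {-26}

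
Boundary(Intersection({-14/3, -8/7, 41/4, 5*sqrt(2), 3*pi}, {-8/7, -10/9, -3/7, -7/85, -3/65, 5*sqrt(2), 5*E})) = {-8/7, 5*sqrt(2)}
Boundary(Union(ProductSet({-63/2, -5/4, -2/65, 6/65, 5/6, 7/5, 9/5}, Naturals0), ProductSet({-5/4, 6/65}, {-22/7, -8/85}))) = Union(ProductSet({-5/4, 6/65}, {-22/7, -8/85}), ProductSet({-63/2, -5/4, -2/65, 6/65, 5/6, 7/5, 9/5}, Naturals0))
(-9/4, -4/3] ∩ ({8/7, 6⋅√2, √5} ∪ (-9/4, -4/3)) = (-9/4, -4/3)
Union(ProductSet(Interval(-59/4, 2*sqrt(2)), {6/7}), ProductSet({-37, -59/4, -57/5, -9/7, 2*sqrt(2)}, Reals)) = Union(ProductSet({-37, -59/4, -57/5, -9/7, 2*sqrt(2)}, Reals), ProductSet(Interval(-59/4, 2*sqrt(2)), {6/7}))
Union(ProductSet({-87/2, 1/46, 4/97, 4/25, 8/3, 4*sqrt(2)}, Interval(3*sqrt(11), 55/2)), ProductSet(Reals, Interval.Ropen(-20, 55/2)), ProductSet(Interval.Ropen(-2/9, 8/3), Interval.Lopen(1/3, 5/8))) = Union(ProductSet({-87/2, 1/46, 4/97, 4/25, 8/3, 4*sqrt(2)}, Interval(3*sqrt(11), 55/2)), ProductSet(Reals, Interval.Ropen(-20, 55/2)))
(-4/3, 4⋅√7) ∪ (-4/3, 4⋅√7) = (-4/3, 4⋅√7)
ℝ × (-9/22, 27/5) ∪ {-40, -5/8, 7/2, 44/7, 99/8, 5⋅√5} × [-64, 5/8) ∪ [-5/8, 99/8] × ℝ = ([-5/8, 99/8] × ℝ) ∪ (ℝ × (-9/22, 27/5)) ∪ ({-40, -5/8, 7/2, 44/7, 99/8, 5⋅√5} × [-64, 5/8))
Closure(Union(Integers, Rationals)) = Reals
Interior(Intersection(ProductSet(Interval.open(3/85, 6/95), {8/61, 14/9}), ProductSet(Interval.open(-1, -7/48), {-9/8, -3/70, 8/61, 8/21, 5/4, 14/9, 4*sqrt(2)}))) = EmptySet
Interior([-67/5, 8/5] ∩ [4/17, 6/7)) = (4/17, 6/7)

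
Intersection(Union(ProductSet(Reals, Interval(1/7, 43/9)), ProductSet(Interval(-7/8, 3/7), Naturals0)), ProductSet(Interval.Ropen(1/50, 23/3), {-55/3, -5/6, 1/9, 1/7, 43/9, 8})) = Union(ProductSet(Interval(1/50, 3/7), {8}), ProductSet(Interval.Ropen(1/50, 23/3), {1/7, 43/9}))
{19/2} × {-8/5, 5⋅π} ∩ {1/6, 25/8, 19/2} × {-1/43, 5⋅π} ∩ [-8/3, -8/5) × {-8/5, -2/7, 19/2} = ∅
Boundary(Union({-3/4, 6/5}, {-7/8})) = {-7/8, -3/4, 6/5}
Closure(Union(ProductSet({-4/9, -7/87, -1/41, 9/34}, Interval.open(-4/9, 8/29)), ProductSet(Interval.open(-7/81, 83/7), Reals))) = Union(ProductSet({-4/9}, Interval(-4/9, 8/29)), ProductSet({-4/9, -7/87, -1/41, 9/34}, Interval.open(-4/9, 8/29)), ProductSet(Interval(-7/81, 83/7), Reals))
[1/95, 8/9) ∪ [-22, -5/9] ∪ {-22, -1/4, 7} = [-22, -5/9] ∪ {-1/4, 7} ∪ [1/95, 8/9)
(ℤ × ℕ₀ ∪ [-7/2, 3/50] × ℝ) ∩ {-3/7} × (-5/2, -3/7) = {-3/7} × (-5/2, -3/7)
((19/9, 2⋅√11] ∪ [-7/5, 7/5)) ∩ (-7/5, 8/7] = (-7/5, 8/7]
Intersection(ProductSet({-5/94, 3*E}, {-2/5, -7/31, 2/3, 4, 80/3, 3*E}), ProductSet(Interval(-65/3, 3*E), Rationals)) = ProductSet({-5/94, 3*E}, {-2/5, -7/31, 2/3, 4, 80/3})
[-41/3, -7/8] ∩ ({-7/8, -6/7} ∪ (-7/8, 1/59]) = {-7/8}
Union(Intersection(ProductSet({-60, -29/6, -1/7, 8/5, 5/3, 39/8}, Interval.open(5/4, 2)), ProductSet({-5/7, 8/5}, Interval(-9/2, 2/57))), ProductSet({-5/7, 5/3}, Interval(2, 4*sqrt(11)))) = ProductSet({-5/7, 5/3}, Interval(2, 4*sqrt(11)))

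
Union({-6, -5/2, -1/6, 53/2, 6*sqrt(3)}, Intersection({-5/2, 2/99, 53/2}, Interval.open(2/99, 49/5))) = {-6, -5/2, -1/6, 53/2, 6*sqrt(3)}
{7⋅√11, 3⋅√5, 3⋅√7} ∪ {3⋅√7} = {7⋅√11, 3⋅√5, 3⋅√7}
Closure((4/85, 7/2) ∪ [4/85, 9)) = [4/85, 9]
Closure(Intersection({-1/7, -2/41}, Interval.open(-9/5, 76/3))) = {-1/7, -2/41}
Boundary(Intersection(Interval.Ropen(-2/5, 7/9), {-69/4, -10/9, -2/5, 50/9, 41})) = {-2/5}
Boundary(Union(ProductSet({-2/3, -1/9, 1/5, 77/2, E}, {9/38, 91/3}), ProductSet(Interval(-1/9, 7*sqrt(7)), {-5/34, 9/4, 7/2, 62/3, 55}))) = Union(ProductSet({-2/3, -1/9, 1/5, 77/2, E}, {9/38, 91/3}), ProductSet(Interval(-1/9, 7*sqrt(7)), {-5/34, 9/4, 7/2, 62/3, 55}))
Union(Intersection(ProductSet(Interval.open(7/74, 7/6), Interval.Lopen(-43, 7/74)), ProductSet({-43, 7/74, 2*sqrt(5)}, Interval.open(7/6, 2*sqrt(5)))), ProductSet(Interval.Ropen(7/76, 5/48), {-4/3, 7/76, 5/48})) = ProductSet(Interval.Ropen(7/76, 5/48), {-4/3, 7/76, 5/48})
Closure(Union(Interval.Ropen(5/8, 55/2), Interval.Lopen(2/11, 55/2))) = Interval(2/11, 55/2)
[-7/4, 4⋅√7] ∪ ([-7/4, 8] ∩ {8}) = [-7/4, 4⋅√7]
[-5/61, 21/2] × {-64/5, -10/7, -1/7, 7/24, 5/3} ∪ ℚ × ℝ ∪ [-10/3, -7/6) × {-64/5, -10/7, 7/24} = (ℚ × ℝ) ∪ ([-10/3, -7/6) × {-64/5, -10/7, 7/24}) ∪ ([-5/61, 21/2] × {-64/5, -10/7, -1/7, 7/24, 5/3})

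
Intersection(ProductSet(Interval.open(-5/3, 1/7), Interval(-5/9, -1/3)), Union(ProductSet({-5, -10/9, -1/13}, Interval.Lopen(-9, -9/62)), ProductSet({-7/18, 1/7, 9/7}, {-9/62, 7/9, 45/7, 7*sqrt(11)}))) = ProductSet({-10/9, -1/13}, Interval(-5/9, -1/3))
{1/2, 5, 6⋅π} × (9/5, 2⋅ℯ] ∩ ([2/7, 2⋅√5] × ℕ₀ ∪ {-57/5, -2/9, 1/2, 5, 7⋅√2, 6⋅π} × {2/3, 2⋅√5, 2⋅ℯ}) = ({1/2} × {2, 3, 4, 5}) ∪ ({1/2, 5, 6⋅π} × {2⋅√5, 2⋅ℯ})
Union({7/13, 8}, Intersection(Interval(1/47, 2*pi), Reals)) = Union({8}, Interval(1/47, 2*pi))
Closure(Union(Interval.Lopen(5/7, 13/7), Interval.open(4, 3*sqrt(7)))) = Union(Interval(5/7, 13/7), Interval(4, 3*sqrt(7)))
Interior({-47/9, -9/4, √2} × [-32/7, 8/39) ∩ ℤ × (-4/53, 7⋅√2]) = ∅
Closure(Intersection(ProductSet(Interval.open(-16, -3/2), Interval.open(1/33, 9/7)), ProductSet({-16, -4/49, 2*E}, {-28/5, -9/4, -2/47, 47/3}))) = EmptySet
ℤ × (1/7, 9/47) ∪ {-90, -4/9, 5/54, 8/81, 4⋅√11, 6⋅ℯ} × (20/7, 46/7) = (ℤ × (1/7, 9/47)) ∪ ({-90, -4/9, 5/54, 8/81, 4⋅√11, 6⋅ℯ} × (20/7, 46/7))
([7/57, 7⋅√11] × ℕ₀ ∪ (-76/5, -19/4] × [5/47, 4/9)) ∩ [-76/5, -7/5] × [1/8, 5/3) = (-76/5, -19/4] × [1/8, 4/9)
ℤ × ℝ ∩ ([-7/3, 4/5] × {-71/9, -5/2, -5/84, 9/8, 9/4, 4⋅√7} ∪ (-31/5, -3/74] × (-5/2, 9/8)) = ({-6, -5, …, -1} × (-5/2, 9/8)) ∪ ({-2, -1, 0} × {-71/9, -5/2, -5/84, 9/8, 9/4, 4⋅√7})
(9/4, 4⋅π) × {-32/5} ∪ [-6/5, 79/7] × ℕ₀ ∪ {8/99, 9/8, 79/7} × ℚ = ({8/99, 9/8, 79/7} × ℚ) ∪ ([-6/5, 79/7] × ℕ₀) ∪ ((9/4, 4⋅π) × {-32/5})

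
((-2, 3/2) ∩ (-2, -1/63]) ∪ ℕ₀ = (-2, -1/63] ∪ ℕ₀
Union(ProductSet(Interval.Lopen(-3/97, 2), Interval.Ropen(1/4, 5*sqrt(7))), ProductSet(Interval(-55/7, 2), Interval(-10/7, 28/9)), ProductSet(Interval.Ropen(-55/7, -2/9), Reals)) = Union(ProductSet(Interval.Ropen(-55/7, -2/9), Reals), ProductSet(Interval(-55/7, 2), Interval(-10/7, 28/9)), ProductSet(Interval.Lopen(-3/97, 2), Interval.Ropen(1/4, 5*sqrt(7))))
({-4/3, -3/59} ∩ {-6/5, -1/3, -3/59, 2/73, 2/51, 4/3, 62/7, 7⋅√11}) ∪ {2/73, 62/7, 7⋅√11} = {-3/59, 2/73, 62/7, 7⋅√11}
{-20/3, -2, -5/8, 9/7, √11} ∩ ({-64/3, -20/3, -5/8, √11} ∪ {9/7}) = {-20/3, -5/8, 9/7, √11}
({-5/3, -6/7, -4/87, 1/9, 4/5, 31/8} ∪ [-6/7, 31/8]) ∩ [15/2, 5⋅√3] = ∅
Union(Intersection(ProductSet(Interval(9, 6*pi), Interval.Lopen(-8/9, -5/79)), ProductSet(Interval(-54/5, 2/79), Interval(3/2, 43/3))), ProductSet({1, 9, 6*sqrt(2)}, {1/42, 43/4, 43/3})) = ProductSet({1, 9, 6*sqrt(2)}, {1/42, 43/4, 43/3})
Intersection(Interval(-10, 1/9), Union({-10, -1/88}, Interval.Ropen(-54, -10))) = {-10, -1/88}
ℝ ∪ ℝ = ℝ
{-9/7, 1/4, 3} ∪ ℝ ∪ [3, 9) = (-∞, ∞)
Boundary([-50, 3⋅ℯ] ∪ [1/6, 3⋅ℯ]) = {-50, 3⋅ℯ}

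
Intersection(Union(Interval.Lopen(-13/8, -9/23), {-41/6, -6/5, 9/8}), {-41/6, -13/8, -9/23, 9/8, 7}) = {-41/6, -9/23, 9/8}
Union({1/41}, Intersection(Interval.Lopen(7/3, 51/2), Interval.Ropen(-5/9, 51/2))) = Union({1/41}, Interval.open(7/3, 51/2))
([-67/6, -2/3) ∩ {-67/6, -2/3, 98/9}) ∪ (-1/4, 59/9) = {-67/6} ∪ (-1/4, 59/9)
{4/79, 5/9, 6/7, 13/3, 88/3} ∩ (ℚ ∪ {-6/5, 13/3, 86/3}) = {4/79, 5/9, 6/7, 13/3, 88/3}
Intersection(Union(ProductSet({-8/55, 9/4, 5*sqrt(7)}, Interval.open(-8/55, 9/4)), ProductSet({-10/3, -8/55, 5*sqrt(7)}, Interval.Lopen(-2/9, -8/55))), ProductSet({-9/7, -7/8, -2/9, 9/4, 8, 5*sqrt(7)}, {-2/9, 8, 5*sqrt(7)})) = EmptySet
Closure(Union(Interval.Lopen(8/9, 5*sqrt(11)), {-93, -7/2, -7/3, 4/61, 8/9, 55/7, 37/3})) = Union({-93, -7/2, -7/3, 4/61}, Interval(8/9, 5*sqrt(11)))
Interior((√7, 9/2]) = (√7, 9/2)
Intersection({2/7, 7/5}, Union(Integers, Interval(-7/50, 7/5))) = {2/7, 7/5}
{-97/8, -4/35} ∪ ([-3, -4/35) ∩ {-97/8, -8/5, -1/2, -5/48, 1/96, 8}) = {-97/8, -8/5, -1/2, -4/35}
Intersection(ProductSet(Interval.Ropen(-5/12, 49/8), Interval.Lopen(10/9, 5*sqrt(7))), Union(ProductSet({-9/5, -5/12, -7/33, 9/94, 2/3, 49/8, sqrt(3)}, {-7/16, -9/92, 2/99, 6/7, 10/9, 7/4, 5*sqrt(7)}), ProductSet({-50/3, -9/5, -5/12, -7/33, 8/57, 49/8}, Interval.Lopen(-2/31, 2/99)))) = ProductSet({-5/12, -7/33, 9/94, 2/3, sqrt(3)}, {7/4, 5*sqrt(7)})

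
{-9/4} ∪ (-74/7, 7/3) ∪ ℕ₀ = (-74/7, 7/3) ∪ ℕ₀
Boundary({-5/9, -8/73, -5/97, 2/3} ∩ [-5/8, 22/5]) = {-5/9, -8/73, -5/97, 2/3}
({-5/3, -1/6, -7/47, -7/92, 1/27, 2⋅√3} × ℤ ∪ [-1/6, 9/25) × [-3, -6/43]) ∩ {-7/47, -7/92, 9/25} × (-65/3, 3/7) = {-7/47, -7/92} × ({-21, -20, …, 0} ∪ [-3, -6/43])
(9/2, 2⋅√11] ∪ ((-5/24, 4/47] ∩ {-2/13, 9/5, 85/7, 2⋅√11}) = {-2/13} ∪ (9/2, 2⋅√11]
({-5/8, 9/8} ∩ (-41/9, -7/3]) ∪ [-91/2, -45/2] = [-91/2, -45/2]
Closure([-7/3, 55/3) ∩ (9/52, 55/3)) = [9/52, 55/3]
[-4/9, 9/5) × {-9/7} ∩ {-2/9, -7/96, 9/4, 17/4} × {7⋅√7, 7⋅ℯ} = ∅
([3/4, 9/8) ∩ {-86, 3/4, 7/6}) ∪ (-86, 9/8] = (-86, 9/8]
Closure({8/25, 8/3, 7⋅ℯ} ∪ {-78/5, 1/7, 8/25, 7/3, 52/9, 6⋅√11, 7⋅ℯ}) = {-78/5, 1/7, 8/25, 7/3, 8/3, 52/9, 6⋅√11, 7⋅ℯ}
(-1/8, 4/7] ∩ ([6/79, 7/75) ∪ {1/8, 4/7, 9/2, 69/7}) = [6/79, 7/75) ∪ {1/8, 4/7}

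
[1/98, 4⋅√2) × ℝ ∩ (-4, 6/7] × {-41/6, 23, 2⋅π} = [1/98, 6/7] × {-41/6, 23, 2⋅π}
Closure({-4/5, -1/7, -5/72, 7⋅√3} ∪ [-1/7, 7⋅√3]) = {-4/5} ∪ [-1/7, 7⋅√3]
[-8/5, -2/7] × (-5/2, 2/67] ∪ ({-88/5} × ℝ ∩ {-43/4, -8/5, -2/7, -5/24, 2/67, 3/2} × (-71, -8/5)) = [-8/5, -2/7] × (-5/2, 2/67]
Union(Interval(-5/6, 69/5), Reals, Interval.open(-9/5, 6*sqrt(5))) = Interval(-oo, oo)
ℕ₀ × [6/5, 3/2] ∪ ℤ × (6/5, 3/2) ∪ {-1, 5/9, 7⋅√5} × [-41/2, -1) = (ℤ × (6/5, 3/2)) ∪ (ℕ₀ × [6/5, 3/2]) ∪ ({-1, 5/9, 7⋅√5} × [-41/2, -1))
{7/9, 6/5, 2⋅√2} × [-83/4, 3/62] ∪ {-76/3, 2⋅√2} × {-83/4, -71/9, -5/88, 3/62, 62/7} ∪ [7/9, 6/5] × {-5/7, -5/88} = ([7/9, 6/5] × {-5/7, -5/88}) ∪ ({-76/3, 2⋅√2} × {-83/4, -71/9, -5/88, 3/62, 62/7}) ∪ ({7/9, 6/5, 2⋅√2} × [-83/4, 3/62])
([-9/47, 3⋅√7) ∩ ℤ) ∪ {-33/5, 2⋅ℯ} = {-33/5, 2⋅ℯ} ∪ {0, 1, …, 7}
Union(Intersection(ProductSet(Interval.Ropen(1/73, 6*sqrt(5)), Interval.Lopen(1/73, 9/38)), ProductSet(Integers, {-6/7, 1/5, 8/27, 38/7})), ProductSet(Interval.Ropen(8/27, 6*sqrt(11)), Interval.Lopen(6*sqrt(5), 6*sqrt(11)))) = Union(ProductSet(Interval.Ropen(8/27, 6*sqrt(11)), Interval.Lopen(6*sqrt(5), 6*sqrt(11))), ProductSet(Range(1, 14, 1), {1/5}))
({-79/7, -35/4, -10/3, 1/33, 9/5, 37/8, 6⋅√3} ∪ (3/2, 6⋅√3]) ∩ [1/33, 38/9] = {1/33} ∪ (3/2, 38/9]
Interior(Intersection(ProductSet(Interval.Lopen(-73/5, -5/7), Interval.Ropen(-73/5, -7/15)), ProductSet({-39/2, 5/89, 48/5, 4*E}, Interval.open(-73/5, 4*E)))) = EmptySet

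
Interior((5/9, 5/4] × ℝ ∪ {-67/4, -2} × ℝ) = (5/9, 5/4) × ℝ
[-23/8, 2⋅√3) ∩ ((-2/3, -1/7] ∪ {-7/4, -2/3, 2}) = {-7/4, 2} ∪ [-2/3, -1/7]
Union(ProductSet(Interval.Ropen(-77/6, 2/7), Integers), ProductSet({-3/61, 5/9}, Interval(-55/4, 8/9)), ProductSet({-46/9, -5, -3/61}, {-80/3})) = Union(ProductSet({-3/61, 5/9}, Interval(-55/4, 8/9)), ProductSet({-46/9, -5, -3/61}, {-80/3}), ProductSet(Interval.Ropen(-77/6, 2/7), Integers))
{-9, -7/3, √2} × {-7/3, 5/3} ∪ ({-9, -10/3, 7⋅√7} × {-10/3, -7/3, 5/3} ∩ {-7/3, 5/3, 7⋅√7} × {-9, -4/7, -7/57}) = {-9, -7/3, √2} × {-7/3, 5/3}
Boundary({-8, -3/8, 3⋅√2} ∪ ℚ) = ℝ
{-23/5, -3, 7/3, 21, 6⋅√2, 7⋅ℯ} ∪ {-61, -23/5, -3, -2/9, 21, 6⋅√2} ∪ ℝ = ℝ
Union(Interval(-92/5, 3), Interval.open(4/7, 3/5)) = Interval(-92/5, 3)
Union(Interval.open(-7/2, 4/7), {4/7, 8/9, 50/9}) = Union({8/9, 50/9}, Interval.Lopen(-7/2, 4/7))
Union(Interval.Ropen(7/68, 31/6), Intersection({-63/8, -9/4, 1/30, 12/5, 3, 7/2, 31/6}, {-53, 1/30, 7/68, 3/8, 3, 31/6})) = Union({1/30}, Interval(7/68, 31/6))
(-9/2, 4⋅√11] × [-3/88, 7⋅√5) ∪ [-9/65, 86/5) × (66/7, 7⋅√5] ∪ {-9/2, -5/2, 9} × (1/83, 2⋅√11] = ({-9/2, -5/2, 9} × (1/83, 2⋅√11]) ∪ ([-9/65, 86/5) × (66/7, 7⋅√5]) ∪ ((-9/2, 4⋅√11] × [-3/88, 7⋅√5))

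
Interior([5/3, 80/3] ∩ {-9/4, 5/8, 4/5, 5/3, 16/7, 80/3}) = ∅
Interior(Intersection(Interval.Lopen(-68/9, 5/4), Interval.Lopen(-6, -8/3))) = Interval.open(-6, -8/3)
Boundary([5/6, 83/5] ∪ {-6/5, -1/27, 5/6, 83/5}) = {-6/5, -1/27, 5/6, 83/5}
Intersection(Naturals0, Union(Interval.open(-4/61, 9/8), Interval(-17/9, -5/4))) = Range(0, 2, 1)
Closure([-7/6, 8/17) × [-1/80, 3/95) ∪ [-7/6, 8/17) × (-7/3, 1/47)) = ({-7/6, 8/17} × [-7/3, 3/95]) ∪ ([-7/6, 8/17] × {-7/3, 3/95}) ∪ ([-7/6, 8/17) × (-7/3, 3/95))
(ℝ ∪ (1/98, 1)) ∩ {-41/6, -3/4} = {-41/6, -3/4}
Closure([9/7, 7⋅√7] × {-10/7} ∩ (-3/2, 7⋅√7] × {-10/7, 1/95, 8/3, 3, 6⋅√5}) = [9/7, 7⋅√7] × {-10/7}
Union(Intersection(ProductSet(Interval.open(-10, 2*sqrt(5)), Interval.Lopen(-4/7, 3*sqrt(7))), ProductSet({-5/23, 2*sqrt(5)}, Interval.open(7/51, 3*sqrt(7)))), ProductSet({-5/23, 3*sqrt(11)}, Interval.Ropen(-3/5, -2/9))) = Union(ProductSet({-5/23}, Interval.open(7/51, 3*sqrt(7))), ProductSet({-5/23, 3*sqrt(11)}, Interval.Ropen(-3/5, -2/9)))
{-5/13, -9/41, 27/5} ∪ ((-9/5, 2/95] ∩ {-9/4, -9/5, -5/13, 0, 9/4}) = {-5/13, -9/41, 0, 27/5}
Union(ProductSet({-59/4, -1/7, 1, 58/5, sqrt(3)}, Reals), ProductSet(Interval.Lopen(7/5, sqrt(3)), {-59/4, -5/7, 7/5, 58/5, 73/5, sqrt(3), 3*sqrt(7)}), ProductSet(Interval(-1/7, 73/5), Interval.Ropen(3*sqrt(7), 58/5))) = Union(ProductSet({-59/4, -1/7, 1, 58/5, sqrt(3)}, Reals), ProductSet(Interval(-1/7, 73/5), Interval.Ropen(3*sqrt(7), 58/5)), ProductSet(Interval.Lopen(7/5, sqrt(3)), {-59/4, -5/7, 7/5, 58/5, 73/5, sqrt(3), 3*sqrt(7)}))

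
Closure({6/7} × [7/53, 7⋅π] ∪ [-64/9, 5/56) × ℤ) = ([-64/9, 5/56] × ℤ) ∪ ({6/7} × [7/53, 7⋅π])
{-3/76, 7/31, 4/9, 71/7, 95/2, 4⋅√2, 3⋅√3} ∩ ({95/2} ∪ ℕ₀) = {95/2}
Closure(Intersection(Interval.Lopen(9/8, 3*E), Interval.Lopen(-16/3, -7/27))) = EmptySet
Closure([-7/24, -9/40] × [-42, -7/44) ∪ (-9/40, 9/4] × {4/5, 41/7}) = ([-9/40, 9/4] × {4/5, 41/7}) ∪ ([-7/24, -9/40] × [-42, -7/44])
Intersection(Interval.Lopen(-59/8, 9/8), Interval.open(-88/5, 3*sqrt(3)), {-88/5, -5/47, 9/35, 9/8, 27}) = {-5/47, 9/35, 9/8}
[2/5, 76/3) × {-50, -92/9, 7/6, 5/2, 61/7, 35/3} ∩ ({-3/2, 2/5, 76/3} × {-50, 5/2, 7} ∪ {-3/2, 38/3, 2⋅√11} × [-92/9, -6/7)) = ({2/5} × {-50, 5/2}) ∪ ({38/3, 2⋅√11} × {-92/9})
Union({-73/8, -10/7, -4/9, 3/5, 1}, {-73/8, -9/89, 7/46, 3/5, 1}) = {-73/8, -10/7, -4/9, -9/89, 7/46, 3/5, 1}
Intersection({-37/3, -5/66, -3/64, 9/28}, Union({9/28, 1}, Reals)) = {-37/3, -5/66, -3/64, 9/28}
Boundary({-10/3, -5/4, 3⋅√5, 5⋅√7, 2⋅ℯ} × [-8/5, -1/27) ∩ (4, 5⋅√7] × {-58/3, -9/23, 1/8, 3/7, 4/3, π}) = {3⋅√5, 5⋅√7, 2⋅ℯ} × {-9/23}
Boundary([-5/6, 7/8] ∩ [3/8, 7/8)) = {3/8, 7/8}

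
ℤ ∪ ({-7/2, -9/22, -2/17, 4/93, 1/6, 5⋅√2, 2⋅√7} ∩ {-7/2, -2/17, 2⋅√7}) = ℤ ∪ {-7/2, -2/17, 2⋅√7}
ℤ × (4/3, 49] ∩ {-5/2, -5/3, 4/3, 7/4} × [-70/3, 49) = ∅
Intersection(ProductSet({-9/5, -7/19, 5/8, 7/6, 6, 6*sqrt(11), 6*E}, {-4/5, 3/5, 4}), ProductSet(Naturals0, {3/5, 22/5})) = ProductSet({6}, {3/5})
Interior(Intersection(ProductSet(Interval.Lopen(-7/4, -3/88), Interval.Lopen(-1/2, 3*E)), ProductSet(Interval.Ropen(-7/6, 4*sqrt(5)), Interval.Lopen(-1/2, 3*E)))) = ProductSet(Interval.open(-7/6, -3/88), Interval.open(-1/2, 3*E))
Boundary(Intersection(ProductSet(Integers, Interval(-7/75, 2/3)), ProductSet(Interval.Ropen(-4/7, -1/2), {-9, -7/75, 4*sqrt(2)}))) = EmptySet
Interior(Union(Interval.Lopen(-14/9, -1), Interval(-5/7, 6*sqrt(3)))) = Union(Interval.open(-14/9, -1), Interval.open(-5/7, 6*sqrt(3)))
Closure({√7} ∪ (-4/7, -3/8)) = [-4/7, -3/8] ∪ {√7}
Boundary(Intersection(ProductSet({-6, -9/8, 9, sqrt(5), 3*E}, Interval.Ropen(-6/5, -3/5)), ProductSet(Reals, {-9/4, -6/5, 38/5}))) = ProductSet({-6, -9/8, 9, sqrt(5), 3*E}, {-6/5})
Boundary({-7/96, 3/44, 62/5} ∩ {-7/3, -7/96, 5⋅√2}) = {-7/96}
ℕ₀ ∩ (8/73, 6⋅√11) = {1, 2, …, 19}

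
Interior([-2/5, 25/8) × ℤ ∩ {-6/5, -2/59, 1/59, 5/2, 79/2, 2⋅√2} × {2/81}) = ∅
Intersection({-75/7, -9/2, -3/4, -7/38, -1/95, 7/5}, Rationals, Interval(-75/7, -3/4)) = {-75/7, -9/2, -3/4}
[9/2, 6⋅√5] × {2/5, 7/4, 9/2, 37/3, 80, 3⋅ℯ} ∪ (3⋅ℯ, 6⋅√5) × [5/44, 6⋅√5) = ([9/2, 6⋅√5] × {2/5, 7/4, 9/2, 37/3, 80, 3⋅ℯ}) ∪ ((3⋅ℯ, 6⋅√5) × [5/44, 6⋅√5))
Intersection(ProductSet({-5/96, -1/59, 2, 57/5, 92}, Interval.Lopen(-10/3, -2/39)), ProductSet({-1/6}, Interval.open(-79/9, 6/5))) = EmptySet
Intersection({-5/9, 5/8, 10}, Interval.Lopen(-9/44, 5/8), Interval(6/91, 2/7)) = EmptySet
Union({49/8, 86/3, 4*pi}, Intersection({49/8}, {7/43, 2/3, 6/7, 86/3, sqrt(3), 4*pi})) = {49/8, 86/3, 4*pi}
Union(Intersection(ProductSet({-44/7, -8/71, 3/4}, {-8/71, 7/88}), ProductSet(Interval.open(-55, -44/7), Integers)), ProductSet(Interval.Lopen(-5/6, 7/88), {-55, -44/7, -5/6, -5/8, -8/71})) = ProductSet(Interval.Lopen(-5/6, 7/88), {-55, -44/7, -5/6, -5/8, -8/71})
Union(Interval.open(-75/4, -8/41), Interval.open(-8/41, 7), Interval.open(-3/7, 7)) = Interval.open(-75/4, 7)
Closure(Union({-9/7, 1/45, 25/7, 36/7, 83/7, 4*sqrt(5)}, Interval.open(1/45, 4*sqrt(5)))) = Union({-9/7, 83/7}, Interval(1/45, 4*sqrt(5)))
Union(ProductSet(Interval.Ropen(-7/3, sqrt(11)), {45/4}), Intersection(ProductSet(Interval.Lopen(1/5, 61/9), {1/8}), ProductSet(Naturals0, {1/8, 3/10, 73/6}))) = Union(ProductSet(Interval.Ropen(-7/3, sqrt(11)), {45/4}), ProductSet(Range(1, 7, 1), {1/8}))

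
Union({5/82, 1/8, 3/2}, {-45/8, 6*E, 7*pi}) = {-45/8, 5/82, 1/8, 3/2, 6*E, 7*pi}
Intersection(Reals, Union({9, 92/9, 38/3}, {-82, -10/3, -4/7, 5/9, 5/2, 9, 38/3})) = {-82, -10/3, -4/7, 5/9, 5/2, 9, 92/9, 38/3}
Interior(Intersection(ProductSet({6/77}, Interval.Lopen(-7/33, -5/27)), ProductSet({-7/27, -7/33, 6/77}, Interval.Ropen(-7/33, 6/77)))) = EmptySet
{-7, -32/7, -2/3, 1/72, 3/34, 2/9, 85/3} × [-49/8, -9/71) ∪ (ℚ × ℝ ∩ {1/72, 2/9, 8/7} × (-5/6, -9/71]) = ({1/72, 2/9, 8/7} × (-5/6, -9/71]) ∪ ({-7, -32/7, -2/3, 1/72, 3/34, 2/9, 85/3} × [-49/8, -9/71))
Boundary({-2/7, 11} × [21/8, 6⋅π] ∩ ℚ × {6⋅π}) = {-2/7, 11} × {6⋅π}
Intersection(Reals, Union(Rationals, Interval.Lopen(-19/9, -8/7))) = Union(Interval(-19/9, -8/7), Rationals)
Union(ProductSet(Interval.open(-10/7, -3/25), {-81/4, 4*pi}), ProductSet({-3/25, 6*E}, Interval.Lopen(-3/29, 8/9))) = Union(ProductSet({-3/25, 6*E}, Interval.Lopen(-3/29, 8/9)), ProductSet(Interval.open(-10/7, -3/25), {-81/4, 4*pi}))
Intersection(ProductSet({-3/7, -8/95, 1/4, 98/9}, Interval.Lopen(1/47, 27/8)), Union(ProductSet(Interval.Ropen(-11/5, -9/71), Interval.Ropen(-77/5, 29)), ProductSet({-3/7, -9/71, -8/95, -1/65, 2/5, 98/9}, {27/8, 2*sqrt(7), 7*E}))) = Union(ProductSet({-3/7}, Interval.Lopen(1/47, 27/8)), ProductSet({-3/7, -8/95, 98/9}, {27/8}))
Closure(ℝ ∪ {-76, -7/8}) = ℝ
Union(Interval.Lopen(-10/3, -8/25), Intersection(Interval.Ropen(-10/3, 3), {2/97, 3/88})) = Union({2/97, 3/88}, Interval.Lopen(-10/3, -8/25))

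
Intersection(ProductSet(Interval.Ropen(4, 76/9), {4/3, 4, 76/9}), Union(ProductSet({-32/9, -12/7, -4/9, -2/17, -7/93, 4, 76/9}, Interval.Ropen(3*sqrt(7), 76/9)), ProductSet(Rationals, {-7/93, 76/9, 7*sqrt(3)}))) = ProductSet(Intersection(Interval.Ropen(4, 76/9), Rationals), {76/9})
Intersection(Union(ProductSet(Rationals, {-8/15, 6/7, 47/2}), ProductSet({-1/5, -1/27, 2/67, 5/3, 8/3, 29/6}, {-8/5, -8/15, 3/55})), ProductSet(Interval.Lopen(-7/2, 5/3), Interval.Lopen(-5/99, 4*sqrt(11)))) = Union(ProductSet({-1/5, -1/27, 2/67, 5/3}, {3/55}), ProductSet(Intersection(Interval.Lopen(-7/2, 5/3), Rationals), {6/7}))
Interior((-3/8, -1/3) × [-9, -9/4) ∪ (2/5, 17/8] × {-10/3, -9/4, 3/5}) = (-3/8, -1/3) × (-9, -9/4)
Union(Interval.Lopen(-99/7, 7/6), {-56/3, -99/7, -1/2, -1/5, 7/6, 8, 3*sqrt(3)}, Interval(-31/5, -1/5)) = Union({-56/3, 8, 3*sqrt(3)}, Interval(-99/7, 7/6))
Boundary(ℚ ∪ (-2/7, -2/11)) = (-∞, -2/7] ∪ [-2/11, ∞)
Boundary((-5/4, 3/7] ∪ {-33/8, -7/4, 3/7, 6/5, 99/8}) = {-33/8, -7/4, -5/4, 3/7, 6/5, 99/8}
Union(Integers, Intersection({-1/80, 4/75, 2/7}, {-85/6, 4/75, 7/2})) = Union({4/75}, Integers)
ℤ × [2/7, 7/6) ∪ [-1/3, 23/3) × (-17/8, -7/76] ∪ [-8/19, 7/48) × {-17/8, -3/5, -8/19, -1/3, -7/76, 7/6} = (ℤ × [2/7, 7/6)) ∪ ([-1/3, 23/3) × (-17/8, -7/76]) ∪ ([-8/19, 7/48) × {-17/8, -3/5, -8/19, -1/3, -7/76, 7/6})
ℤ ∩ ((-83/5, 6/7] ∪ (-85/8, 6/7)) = {-16, -15, …, 0}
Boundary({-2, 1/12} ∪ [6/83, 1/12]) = {-2, 6/83, 1/12}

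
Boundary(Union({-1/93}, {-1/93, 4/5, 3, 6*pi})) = {-1/93, 4/5, 3, 6*pi}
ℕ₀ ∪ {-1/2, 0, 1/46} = {-1/2, 1/46} ∪ ℕ₀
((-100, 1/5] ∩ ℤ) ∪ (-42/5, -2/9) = {-99, -98, …, 0} ∪ (-42/5, -2/9)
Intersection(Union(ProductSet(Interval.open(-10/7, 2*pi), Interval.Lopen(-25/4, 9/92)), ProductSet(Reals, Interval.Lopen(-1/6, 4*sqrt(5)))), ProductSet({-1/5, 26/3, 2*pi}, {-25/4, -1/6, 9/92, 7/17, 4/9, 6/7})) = Union(ProductSet({-1/5}, {-1/6, 9/92}), ProductSet({-1/5, 26/3, 2*pi}, {9/92, 7/17, 4/9, 6/7}))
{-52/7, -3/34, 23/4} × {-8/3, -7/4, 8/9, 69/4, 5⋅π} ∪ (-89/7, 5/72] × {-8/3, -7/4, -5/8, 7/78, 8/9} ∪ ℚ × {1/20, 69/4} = (ℚ × {1/20, 69/4}) ∪ ((-89/7, 5/72] × {-8/3, -7/4, -5/8, 7/78, 8/9}) ∪ ({-52/7, -3/34, 23/4} × {-8/3, -7/4, 8/9, 69/4, 5⋅π})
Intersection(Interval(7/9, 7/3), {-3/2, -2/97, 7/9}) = {7/9}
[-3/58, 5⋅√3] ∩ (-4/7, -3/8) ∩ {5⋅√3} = ∅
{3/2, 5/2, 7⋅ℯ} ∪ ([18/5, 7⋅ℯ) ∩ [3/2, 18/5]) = {3/2, 5/2, 18/5, 7⋅ℯ}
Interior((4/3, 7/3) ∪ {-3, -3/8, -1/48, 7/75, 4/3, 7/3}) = (4/3, 7/3)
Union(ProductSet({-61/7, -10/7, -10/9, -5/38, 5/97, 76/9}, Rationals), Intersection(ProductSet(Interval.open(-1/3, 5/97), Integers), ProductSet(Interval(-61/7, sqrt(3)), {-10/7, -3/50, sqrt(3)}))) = ProductSet({-61/7, -10/7, -10/9, -5/38, 5/97, 76/9}, Rationals)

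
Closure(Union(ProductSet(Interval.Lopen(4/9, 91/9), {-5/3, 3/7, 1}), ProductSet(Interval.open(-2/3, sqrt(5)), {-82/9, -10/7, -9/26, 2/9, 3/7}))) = Union(ProductSet(Interval(-2/3, sqrt(5)), {-82/9, -10/7, -9/26, 2/9, 3/7}), ProductSet(Interval(4/9, 91/9), {-5/3, 3/7, 1}))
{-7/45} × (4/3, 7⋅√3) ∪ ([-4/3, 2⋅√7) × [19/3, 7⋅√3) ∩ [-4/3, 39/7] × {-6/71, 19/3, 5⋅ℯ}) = ({-7/45} × (4/3, 7⋅√3)) ∪ ([-4/3, 2⋅√7) × {19/3})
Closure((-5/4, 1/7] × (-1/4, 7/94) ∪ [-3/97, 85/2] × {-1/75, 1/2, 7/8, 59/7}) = ({-5/4, 1/7} × [-1/4, 7/94]) ∪ ([-5/4, 1/7] × {-1/4, 7/94}) ∪ ((-5/4, 1/7] × (-1/4, 7/94)) ∪ ([-3/97, 85/2] × {-1/75, 1/2, 7/8, 59/7})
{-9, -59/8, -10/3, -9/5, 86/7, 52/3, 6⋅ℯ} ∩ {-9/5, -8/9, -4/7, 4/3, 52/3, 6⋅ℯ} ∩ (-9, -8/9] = {-9/5}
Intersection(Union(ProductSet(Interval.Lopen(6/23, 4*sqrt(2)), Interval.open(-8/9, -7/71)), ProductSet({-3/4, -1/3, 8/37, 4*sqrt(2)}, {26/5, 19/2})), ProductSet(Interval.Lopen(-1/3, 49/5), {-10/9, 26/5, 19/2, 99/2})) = ProductSet({8/37, 4*sqrt(2)}, {26/5, 19/2})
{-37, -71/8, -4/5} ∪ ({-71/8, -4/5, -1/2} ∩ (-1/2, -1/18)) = {-37, -71/8, -4/5}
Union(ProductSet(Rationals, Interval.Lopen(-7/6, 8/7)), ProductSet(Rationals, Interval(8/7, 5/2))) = ProductSet(Rationals, Interval.Lopen(-7/6, 5/2))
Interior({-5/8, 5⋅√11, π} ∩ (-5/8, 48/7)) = ∅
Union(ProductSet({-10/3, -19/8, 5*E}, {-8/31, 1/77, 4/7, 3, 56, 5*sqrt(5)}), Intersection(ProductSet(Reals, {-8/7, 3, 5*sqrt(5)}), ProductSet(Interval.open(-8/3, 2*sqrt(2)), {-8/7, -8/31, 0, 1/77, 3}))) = Union(ProductSet({-10/3, -19/8, 5*E}, {-8/31, 1/77, 4/7, 3, 56, 5*sqrt(5)}), ProductSet(Interval.open(-8/3, 2*sqrt(2)), {-8/7, 3}))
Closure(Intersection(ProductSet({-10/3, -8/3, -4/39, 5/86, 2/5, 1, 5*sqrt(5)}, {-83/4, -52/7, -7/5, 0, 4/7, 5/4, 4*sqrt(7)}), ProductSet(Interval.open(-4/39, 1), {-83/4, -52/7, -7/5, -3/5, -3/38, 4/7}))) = ProductSet({5/86, 2/5}, {-83/4, -52/7, -7/5, 4/7})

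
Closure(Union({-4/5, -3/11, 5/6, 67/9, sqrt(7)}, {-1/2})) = {-4/5, -1/2, -3/11, 5/6, 67/9, sqrt(7)}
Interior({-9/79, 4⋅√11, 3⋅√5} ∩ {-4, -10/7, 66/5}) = ∅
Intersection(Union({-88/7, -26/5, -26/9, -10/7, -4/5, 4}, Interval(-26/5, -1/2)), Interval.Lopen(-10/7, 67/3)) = Union({4}, Interval.Lopen(-10/7, -1/2))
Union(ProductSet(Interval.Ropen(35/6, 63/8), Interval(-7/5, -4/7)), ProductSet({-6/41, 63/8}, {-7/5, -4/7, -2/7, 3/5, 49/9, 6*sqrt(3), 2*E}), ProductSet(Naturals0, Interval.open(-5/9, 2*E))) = Union(ProductSet({-6/41, 63/8}, {-7/5, -4/7, -2/7, 3/5, 49/9, 6*sqrt(3), 2*E}), ProductSet(Interval.Ropen(35/6, 63/8), Interval(-7/5, -4/7)), ProductSet(Naturals0, Interval.open(-5/9, 2*E)))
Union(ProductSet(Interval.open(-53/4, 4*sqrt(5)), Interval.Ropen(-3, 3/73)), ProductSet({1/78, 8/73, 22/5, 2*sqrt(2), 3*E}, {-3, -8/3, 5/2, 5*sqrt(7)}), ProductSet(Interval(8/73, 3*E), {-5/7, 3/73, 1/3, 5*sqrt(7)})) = Union(ProductSet({1/78, 8/73, 22/5, 2*sqrt(2), 3*E}, {-3, -8/3, 5/2, 5*sqrt(7)}), ProductSet(Interval.open(-53/4, 4*sqrt(5)), Interval.Ropen(-3, 3/73)), ProductSet(Interval(8/73, 3*E), {-5/7, 3/73, 1/3, 5*sqrt(7)}))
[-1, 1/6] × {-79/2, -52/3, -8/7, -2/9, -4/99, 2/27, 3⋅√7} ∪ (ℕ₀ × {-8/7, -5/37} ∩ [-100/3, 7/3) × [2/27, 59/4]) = [-1, 1/6] × {-79/2, -52/3, -8/7, -2/9, -4/99, 2/27, 3⋅√7}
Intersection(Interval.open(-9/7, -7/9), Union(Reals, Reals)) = Interval.open(-9/7, -7/9)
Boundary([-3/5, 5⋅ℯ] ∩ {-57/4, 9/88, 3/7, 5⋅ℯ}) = {9/88, 3/7, 5⋅ℯ}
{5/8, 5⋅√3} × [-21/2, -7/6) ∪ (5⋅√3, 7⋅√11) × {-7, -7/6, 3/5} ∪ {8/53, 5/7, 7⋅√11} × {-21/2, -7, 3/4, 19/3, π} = ({5/8, 5⋅√3} × [-21/2, -7/6)) ∪ ({8/53, 5/7, 7⋅√11} × {-21/2, -7, 3/4, 19/3, π}) ∪ ((5⋅√3, 7⋅√11) × {-7, -7/6, 3/5})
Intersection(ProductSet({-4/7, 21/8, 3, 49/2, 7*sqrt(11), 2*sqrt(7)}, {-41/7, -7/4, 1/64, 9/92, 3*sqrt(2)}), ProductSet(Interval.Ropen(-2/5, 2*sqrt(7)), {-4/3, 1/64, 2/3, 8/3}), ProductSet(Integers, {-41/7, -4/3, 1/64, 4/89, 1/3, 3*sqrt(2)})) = ProductSet({3}, {1/64})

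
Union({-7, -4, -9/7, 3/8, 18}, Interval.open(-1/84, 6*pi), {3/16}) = Union({-7, -4, -9/7}, Interval.open(-1/84, 6*pi))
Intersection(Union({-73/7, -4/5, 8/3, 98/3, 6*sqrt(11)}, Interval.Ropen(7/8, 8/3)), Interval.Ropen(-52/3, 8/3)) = Union({-73/7, -4/5}, Interval.Ropen(7/8, 8/3))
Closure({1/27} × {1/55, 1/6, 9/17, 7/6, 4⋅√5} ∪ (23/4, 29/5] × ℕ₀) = ([23/4, 29/5] × ℕ₀) ∪ ({1/27} × {1/55, 1/6, 9/17, 7/6, 4⋅√5})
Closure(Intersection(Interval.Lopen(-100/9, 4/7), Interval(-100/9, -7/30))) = Interval(-100/9, -7/30)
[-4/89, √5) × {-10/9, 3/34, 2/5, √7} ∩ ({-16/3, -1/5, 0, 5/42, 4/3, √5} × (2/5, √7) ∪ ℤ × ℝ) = {0, 1, 2} × {-10/9, 3/34, 2/5, √7}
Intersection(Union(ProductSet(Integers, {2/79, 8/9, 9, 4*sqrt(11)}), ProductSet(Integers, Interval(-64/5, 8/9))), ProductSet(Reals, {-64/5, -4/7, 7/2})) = ProductSet(Integers, {-64/5, -4/7})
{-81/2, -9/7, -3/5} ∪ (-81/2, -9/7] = [-81/2, -9/7] ∪ {-3/5}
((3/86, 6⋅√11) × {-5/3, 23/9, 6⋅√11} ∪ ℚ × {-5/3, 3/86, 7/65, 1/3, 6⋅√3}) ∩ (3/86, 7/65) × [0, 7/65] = (ℚ ∩ (3/86, 7/65)) × {3/86, 7/65}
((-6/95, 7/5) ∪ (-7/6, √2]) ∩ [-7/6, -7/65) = (-7/6, -7/65)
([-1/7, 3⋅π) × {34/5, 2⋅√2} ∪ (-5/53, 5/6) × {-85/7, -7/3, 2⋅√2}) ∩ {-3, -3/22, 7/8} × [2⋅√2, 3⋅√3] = {-3/22, 7/8} × {2⋅√2}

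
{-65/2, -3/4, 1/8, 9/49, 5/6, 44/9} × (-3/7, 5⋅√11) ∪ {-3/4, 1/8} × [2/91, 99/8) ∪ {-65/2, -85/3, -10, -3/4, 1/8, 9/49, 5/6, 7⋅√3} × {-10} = ({-65/2, -85/3, -10, -3/4, 1/8, 9/49, 5/6, 7⋅√3} × {-10}) ∪ ({-65/2, -3/4, 1/8, 9/49, 5/6, 44/9} × (-3/7, 5⋅√11))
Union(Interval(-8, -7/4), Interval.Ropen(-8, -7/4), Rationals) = Union(Interval(-8, -7/4), Rationals)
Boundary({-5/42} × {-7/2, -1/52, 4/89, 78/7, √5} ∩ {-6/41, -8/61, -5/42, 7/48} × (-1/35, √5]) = {-5/42} × {-1/52, 4/89, √5}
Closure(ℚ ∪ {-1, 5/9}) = ℝ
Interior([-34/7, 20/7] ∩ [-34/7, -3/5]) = (-34/7, -3/5)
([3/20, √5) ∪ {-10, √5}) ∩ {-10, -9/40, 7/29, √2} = {-10, 7/29, √2}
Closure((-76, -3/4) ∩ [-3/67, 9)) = ∅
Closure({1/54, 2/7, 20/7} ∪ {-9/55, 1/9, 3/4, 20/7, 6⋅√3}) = {-9/55, 1/54, 1/9, 2/7, 3/4, 20/7, 6⋅√3}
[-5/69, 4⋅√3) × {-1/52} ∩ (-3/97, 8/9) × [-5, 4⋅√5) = (-3/97, 8/9) × {-1/52}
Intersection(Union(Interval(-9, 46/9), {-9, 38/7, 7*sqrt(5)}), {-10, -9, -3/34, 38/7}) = {-9, -3/34, 38/7}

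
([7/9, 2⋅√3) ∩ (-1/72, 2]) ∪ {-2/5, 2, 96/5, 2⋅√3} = {-2/5, 96/5, 2⋅√3} ∪ [7/9, 2]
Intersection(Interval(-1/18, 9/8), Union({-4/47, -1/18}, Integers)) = Union({-1/18}, Range(0, 2, 1))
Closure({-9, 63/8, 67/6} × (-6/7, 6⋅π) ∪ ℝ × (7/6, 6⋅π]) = (ℝ × [7/6, 6⋅π]) ∪ ({-9, 63/8, 67/6} × [-6/7, 6⋅π])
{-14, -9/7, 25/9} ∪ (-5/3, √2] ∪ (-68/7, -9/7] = {-14, 25/9} ∪ (-68/7, √2]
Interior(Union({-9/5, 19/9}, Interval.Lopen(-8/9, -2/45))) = Interval.open(-8/9, -2/45)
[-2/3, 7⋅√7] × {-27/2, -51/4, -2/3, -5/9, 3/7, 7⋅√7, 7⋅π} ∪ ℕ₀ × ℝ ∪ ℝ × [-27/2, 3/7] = (ℕ₀ × ℝ) ∪ (ℝ × [-27/2, 3/7]) ∪ ([-2/3, 7⋅√7] × {-27/2, -51/4, -2/3, -5/9, 3/7, 7⋅√7, 7⋅π})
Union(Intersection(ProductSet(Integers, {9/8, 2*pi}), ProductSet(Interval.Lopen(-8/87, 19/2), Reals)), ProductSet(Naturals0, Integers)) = Union(ProductSet(Naturals0, Integers), ProductSet(Range(0, 10, 1), {9/8, 2*pi}))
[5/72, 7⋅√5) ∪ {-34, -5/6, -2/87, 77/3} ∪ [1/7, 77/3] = {-34, -5/6, -2/87} ∪ [5/72, 77/3]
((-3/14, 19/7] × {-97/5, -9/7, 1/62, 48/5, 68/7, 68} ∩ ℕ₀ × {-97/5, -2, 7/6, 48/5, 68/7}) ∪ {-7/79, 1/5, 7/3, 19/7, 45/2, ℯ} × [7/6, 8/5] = ({0, 1, 2} × {-97/5, 48/5, 68/7}) ∪ ({-7/79, 1/5, 7/3, 19/7, 45/2, ℯ} × [7/6, 8/5])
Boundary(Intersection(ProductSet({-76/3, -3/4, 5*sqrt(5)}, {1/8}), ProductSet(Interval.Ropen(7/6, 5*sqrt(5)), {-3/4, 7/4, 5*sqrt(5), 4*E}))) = EmptySet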